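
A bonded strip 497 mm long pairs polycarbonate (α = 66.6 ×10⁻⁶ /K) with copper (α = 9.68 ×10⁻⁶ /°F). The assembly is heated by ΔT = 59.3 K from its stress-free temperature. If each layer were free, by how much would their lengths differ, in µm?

copper: α = 9.68×10⁻⁶/°F × 9/5 = 17.4×10⁻⁶/K.
Δα = |66.6 − 17.4|×10⁻⁶/K = 49.2×10⁻⁶/K.
ΔL_mismatch = Δα·L·ΔT = 49.2×10⁻⁶ × 497.0 mm × 59.3 K = 1450 µm.

1450 µm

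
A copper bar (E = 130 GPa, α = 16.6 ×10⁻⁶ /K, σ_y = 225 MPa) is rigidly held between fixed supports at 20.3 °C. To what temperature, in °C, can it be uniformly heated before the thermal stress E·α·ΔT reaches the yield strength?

E·α·ΔT = 225.0 MPa ⇒ ΔT = 225.0 / (130.0×10³ × 16.6×10⁻⁶) = 104.3 K.
T = 20.3 + 104.3 = 124.6 °C.

125 °C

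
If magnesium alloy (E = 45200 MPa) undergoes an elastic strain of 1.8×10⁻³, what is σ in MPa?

81.4 MPa

E = 45200 MPa = 45.20 GPa.
σ = E·ε = 45200 MPa × 1.8×10⁻³ = 81.4 MPa.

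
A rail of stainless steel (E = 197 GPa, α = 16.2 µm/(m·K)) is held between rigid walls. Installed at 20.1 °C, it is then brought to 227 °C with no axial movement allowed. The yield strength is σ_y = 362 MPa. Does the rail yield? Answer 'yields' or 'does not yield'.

ΔT = 206.9 K. Constrained thermal stress σ = E·α·ΔT = 197.0×10³ MPa × 16.2×10⁻⁶ × 206.9 = 660 MPa (compressive).
Compare to σ_y = 362 MPa: σ ≥ σ_y, so it yields.

yields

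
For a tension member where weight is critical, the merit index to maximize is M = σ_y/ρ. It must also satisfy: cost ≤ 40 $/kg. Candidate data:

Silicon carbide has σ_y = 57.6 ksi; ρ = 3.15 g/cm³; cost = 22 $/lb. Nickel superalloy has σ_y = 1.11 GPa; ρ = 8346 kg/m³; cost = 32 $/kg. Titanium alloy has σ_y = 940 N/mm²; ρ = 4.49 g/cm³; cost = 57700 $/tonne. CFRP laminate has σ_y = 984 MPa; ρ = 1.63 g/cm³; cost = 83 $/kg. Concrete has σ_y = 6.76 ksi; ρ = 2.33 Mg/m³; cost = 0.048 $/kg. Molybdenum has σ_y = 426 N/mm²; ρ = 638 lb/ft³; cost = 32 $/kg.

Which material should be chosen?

nickel superalloy

Screen on constraints: cost ≤ 40 $/kg. Survivors: nickel superalloy, concrete, molybdenum.
Convert each candidate to consistent units, then evaluate M:
  nickel superalloy: σ_y = 1110 MPa, ρ = 8346 kg/m³
  concrete: σ_y = 46.61 MPa, ρ = 2330 kg/m³
  molybdenum: σ_y = 426.0 MPa, ρ = 10220 kg/m³
  nickel superalloy: M = 133 kN·m/kg
  molybdenum: M = 41.7 kN·m/kg
  concrete: M = 20.0 kN·m/kg
Nickel superalloy ranks first.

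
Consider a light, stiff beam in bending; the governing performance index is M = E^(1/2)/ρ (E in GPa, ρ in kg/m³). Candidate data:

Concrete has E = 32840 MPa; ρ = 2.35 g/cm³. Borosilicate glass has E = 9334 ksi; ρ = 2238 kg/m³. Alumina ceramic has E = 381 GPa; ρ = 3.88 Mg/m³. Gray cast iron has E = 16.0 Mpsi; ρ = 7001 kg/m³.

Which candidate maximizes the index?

alumina ceramic

Putting every candidate on a common basis:
  concrete: E = 32.84 GPa, ρ = 2350 kg/m³
  borosilicate glass: E = 64.36 GPa, ρ = 2238 kg/m³
  alumina ceramic: E = 381.0 GPa, ρ = 3880 kg/m³
  gray cast iron: E = 110.3 GPa, ρ = 7001 kg/m³
  alumina ceramic: M = 5.03×10⁻³
  borosilicate glass: M = 3.58×10⁻³
  concrete: M = 2.44×10⁻³
  gray cast iron: M = 1.50×10⁻³
The maximum is for alumina ceramic.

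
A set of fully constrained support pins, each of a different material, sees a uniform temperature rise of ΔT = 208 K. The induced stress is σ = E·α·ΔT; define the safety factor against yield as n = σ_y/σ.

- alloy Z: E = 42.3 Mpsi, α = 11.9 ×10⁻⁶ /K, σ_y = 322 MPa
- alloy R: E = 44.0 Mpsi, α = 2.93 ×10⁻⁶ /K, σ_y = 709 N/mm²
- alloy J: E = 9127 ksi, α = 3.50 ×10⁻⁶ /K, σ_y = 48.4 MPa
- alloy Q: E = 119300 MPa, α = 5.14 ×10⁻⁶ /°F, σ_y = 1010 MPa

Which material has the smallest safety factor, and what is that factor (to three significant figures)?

Converting E to GPa, α to ×10⁻⁶/K, σ_y to MPa, then σ and n for each:
  alloy Z: E = 291.6, α = 11.9, σ_y = 322.0 → σ = 722 MPa, n = 0.446
  alloy R: E = 303.4, α = 2.93, σ_y = 709.0 → σ = 185 MPa, n = 3.83
  alloy J: E = 62.93, α = 3.50, σ_y = 48.40 → σ = 45.8 MPa, n = 1.06
  alloy Q: E = 119.3, α = 9.25, σ_y = 1010 → σ = 230 MPa, n = 4.40
Alloy Z has the lowest safety factor, n = 0.446.

alloy Z, n = 0.446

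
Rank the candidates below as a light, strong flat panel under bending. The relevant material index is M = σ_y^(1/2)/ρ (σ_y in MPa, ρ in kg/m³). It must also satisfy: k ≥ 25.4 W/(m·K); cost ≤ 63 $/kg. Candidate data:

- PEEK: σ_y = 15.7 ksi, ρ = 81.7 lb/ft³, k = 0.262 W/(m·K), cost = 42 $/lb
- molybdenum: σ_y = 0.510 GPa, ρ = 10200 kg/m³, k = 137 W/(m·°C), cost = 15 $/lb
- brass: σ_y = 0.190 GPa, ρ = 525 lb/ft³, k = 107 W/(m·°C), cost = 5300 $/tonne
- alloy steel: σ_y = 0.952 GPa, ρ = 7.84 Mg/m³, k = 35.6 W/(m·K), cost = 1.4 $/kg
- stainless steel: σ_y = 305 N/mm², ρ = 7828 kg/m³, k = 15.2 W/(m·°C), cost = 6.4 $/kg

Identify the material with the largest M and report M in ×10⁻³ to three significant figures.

alloy steel, M = 3.94×10⁻³

Screen on constraints: k ≥ 25.4 W/(m·K); cost ≤ 63 $/kg. Survivors: molybdenum, brass, alloy steel.
Normalizing units and computing the index:
  molybdenum: σ_y = 510.0 MPa, ρ = 10200 kg/m³
  brass: σ_y = 190.0 MPa, ρ = 8410 kg/m³
  alloy steel: σ_y = 952.0 MPa, ρ = 7840 kg/m³
  alloy steel: M = 3.94×10⁻³
  molybdenum: M = 2.21×10⁻³
  brass: M = 1.64×10⁻³
The maximum is for alloy steel.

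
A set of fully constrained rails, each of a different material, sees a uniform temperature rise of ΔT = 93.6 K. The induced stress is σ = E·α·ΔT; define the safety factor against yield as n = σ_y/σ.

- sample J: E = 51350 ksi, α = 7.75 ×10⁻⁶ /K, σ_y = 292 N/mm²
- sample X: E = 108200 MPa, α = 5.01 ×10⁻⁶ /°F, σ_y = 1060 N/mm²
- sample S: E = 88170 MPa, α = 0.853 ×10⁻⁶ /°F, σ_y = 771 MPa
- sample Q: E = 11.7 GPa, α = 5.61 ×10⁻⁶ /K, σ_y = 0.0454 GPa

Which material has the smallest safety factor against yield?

With everything in SI (GPa, ×10⁻⁶/K, MPa):
  sample J: E = 354.0, α = 7.75, σ_y = 292.0 → σ = 257 MPa, n = 1.14
  sample X: E = 108.2, α = 9.02, σ_y = 1060 → σ = 91.3 MPa, n = 11.6
  sample S: E = 88.17, α = 1.54, σ_y = 771.0 → σ = 12.7 MPa, n = 60.8
  sample Q: E = 11.70, α = 5.61, σ_y = 45.40 → σ = 6.14 MPa, n = 7.39
Smallest n: sample J with n = 1.14.

sample J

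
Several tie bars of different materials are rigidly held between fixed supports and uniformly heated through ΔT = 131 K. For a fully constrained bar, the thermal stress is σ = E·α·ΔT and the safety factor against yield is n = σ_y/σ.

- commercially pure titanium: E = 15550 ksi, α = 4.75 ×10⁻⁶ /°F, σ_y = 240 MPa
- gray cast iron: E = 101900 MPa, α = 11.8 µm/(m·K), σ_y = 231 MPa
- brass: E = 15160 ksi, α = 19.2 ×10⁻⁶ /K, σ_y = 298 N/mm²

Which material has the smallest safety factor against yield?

In consistent units (E in GPa, α in ×10⁻⁶/K, σ_y in MPa):
  commercially pure titanium: E = 107.2, α = 8.55, σ_y = 240.0 → σ = 120 MPa, n = 2.00
  gray cast iron: E = 101.9, α = 11.8, σ_y = 231.0 → σ = 158 MPa, n = 1.47
  brass: E = 104.5, α = 19.2, σ_y = 298.0 → σ = 263 MPa, n = 1.13
Smallest n: brass with n = 1.13.

brass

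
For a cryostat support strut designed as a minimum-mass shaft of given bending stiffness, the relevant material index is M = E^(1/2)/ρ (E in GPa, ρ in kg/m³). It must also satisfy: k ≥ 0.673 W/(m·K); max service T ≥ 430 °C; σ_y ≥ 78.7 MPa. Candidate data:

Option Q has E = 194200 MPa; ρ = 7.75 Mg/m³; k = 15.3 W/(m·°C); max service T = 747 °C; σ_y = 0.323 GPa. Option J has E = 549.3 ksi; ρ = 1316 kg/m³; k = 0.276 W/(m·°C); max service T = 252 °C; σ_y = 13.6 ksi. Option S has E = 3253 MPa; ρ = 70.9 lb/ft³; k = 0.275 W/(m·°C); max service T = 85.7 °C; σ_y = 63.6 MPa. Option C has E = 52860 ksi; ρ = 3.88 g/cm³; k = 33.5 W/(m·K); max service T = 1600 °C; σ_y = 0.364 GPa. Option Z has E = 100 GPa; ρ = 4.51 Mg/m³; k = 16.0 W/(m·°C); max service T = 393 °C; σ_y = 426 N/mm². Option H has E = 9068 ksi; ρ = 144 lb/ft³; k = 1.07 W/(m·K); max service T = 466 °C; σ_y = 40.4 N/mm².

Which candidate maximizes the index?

option C

Screen on constraints: k ≥ 0.673 W/(m·K); max service T ≥ 430 °C; σ_y ≥ 78.7 MPa. Survivors: option Q, option C.
Convert each candidate to consistent units, then evaluate M:
  option Q: E = 194.2 GPa, ρ = 7750 kg/m³
  option C: E = 364.5 GPa, ρ = 3880 kg/m³
  option C: M = 4.92×10⁻³
  option Q: M = 1.80×10⁻³
Option C ranks first.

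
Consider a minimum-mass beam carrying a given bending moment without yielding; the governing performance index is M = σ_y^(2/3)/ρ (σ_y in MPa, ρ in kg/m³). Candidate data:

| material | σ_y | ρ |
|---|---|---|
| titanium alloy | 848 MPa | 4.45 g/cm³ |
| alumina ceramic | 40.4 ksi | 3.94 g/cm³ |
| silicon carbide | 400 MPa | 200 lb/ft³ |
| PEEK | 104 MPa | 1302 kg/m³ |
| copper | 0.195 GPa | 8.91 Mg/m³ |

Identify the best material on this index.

titanium alloy

In SI units:
  titanium alloy: σ_y = 848.0 MPa, ρ = 4450 kg/m³
  alumina ceramic: σ_y = 278.5 MPa, ρ = 3940 kg/m³
  silicon carbide: σ_y = 400.0 MPa, ρ = 3204 kg/m³
  PEEK: σ_y = 104.0 MPa, ρ = 1302 kg/m³
  copper: σ_y = 195.0 MPa, ρ = 8910 kg/m³
  titanium alloy: M = 20.1×10⁻³
  PEEK: M = 17.0×10⁻³
  silicon carbide: M = 16.9×10⁻³
  alumina ceramic: M = 10.8×10⁻³
  copper: M = 3.77×10⁻³
The maximum is for titanium alloy.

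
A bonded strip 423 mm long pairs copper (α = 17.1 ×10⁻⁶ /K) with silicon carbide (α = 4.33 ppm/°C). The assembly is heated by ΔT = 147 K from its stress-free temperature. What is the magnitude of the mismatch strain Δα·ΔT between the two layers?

Δα = |17.1 − 4.33|×10⁻⁶/K = 12.8×10⁻⁶/K.
Mismatch strain = Δα·ΔT = 12.8×10⁻⁶ × 147.0 = 1.88×10⁻³.

1.88×10⁻³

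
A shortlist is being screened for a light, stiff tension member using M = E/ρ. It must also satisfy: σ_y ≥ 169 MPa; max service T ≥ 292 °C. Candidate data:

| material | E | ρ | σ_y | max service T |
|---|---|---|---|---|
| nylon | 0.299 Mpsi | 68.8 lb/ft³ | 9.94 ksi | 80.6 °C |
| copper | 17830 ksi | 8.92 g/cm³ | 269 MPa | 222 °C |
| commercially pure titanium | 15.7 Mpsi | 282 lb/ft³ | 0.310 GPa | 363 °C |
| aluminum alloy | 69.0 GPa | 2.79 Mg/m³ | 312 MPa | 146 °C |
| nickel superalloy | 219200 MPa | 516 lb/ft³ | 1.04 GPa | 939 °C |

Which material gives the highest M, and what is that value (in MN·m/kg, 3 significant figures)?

nickel superalloy, M = 26.5 MN·m/kg

Screen on constraints: σ_y ≥ 169 MPa; max service T ≥ 292 °C. Survivors: commercially pure titanium, nickel superalloy.
Convert each candidate to consistent units, then evaluate M:
  commercially pure titanium: E = 108.2 GPa, ρ = 4517 kg/m³
  nickel superalloy: E = 219.2 GPa, ρ = 8266 kg/m³
  nickel superalloy: M = 26.5 MN·m/kg
  commercially pure titanium: M = 24.0 MN·m/kg
Nickel superalloy ranks first.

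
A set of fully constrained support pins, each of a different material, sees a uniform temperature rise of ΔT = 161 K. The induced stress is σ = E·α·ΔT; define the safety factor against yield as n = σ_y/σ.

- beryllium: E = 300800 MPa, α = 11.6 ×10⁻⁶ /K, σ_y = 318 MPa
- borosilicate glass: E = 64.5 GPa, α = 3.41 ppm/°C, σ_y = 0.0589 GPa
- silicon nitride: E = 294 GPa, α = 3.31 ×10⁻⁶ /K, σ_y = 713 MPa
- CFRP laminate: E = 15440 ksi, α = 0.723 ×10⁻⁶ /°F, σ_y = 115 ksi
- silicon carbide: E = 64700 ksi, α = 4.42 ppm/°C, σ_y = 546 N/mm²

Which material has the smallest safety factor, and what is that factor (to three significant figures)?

Converting E to GPa, α to ×10⁻⁶/K, σ_y to MPa, then σ and n for each:
  beryllium: E = 300.8, α = 11.6, σ_y = 318.0 → σ = 562 MPa, n = 0.566
  borosilicate glass: E = 64.50, α = 3.41, σ_y = 58.90 → σ = 35.4 MPa, n = 1.66
  silicon nitride: E = 294.0, α = 3.31, σ_y = 713.0 → σ = 157 MPa, n = 4.55
  CFRP laminate: E = 106.5, α = 1.30, σ_y = 792.9 → σ = 22.3 MPa, n = 35.5
  silicon carbide: E = 446.1, α = 4.42, σ_y = 546.0 → σ = 317 MPa, n = 1.72
The minimum is beryllium at n = 0.566.

beryllium, n = 0.566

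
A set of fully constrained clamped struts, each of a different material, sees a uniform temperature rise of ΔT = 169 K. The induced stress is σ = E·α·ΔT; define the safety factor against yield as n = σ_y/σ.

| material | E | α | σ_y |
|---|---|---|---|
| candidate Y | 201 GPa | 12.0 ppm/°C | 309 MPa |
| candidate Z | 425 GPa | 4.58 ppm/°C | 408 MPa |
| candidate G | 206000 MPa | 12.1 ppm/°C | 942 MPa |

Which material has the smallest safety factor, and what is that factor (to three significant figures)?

candidate Y, n = 0.758

With everything in SI (GPa, ×10⁻⁶/K, MPa):
  candidate Y: E = 201.0, α = 12.0, σ_y = 309.0 → σ = 408 MPa, n = 0.758
  candidate Z: E = 425.0, α = 4.58, σ_y = 408.0 → σ = 329 MPa, n = 1.24
  candidate G: E = 206.0, α = 12.1, σ_y = 942.0 → σ = 421 MPa, n = 2.24
The minimum is candidate Y at n = 0.758.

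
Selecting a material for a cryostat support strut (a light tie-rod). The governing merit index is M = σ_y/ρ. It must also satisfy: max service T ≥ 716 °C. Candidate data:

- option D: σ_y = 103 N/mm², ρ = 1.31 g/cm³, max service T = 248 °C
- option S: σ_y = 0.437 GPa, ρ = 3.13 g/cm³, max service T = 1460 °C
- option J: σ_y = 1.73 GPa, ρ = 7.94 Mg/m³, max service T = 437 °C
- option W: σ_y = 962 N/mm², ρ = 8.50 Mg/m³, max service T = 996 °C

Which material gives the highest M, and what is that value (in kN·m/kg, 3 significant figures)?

option S, M = 140 kN·m/kg

Screen on constraints: max service T ≥ 716 °C. Survivors: option S, option W.
In SI units:
  option S: σ_y = 437.0 MPa, ρ = 3130 kg/m³
  option W: σ_y = 962.0 MPa, ρ = 8500 kg/m³
  option S: M = 140 kN·m/kg
  option W: M = 113 kN·m/kg
The maximum is for option S.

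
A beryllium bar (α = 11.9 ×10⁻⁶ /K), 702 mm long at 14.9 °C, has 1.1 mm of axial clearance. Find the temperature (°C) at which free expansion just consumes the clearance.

α·L₀·ΔT = 1.1 mm ⇒ ΔT = 1.1 / (11.9×10⁻⁶ × 702.0) = 131.7 K.
T = 14.9 + 131.7 = 146.6 °C.

147 °C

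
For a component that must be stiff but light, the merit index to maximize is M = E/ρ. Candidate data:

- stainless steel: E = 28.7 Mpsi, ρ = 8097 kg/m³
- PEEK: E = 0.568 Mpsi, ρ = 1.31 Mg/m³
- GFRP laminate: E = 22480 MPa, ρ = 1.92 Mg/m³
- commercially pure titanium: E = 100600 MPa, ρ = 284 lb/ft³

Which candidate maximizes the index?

In SI units:
  stainless steel: E = 197.9 GPa, ρ = 8097 kg/m³
  PEEK: E = 3.916 GPa, ρ = 1310 kg/m³
  GFRP laminate: E = 22.48 GPa, ρ = 1920 kg/m³
  commercially pure titanium: E = 100.6 GPa, ρ = 4549 kg/m³
  stainless steel: M = 24.4 MN·m/kg
  commercially pure titanium: M = 22.1 MN·m/kg
  GFRP laminate: M = 11.7 MN·m/kg
  PEEK: M = 2.99 MN·m/kg
Stainless steel has the largest M.

stainless steel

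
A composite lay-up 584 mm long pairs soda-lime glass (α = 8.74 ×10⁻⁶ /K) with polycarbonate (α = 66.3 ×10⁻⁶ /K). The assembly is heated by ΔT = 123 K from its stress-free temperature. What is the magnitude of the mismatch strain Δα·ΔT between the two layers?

7.08×10⁻³

Δα = |8.74 − 66.3|×10⁻⁶/K = 57.6×10⁻⁶/K.
Mismatch strain = Δα·ΔT = 57.6×10⁻⁶ × 123.0 = 7.08×10⁻³.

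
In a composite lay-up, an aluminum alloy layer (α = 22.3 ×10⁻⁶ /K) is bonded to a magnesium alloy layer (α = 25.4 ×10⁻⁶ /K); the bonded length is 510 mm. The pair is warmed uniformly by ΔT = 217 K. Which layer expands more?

magnesium alloy

α(aluminum alloy) = 22.3×10⁻⁶/K vs α(magnesium alloy) = 25.4×10⁻⁶/K.
Higher α expands more for the same ΔT: magnesium alloy.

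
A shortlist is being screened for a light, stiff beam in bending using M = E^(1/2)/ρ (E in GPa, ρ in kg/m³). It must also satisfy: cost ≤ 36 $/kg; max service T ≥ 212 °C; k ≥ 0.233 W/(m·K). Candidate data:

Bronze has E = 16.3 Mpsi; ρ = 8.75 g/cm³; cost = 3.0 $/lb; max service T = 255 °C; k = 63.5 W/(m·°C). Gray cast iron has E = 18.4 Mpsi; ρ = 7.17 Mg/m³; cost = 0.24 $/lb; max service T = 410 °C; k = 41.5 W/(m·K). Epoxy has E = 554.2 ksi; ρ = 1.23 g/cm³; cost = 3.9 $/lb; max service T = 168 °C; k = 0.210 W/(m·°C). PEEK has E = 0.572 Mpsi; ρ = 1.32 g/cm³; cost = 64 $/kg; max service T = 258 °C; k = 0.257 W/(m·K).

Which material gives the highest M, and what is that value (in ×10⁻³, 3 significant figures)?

gray cast iron, M = 1.57×10⁻³

Screen on constraints: cost ≤ 36 $/kg; max service T ≥ 212 °C; k ≥ 0.233 W/(m·K). Survivors: bronze, gray cast iron.
After converting to SI:
  bronze: E = 112.4 GPa, ρ = 8750 kg/m³
  gray cast iron: E = 126.9 GPa, ρ = 7170 kg/m³
  gray cast iron: M = 1.57×10⁻³
  bronze: M = 1.21×10⁻³
The maximum is for gray cast iron.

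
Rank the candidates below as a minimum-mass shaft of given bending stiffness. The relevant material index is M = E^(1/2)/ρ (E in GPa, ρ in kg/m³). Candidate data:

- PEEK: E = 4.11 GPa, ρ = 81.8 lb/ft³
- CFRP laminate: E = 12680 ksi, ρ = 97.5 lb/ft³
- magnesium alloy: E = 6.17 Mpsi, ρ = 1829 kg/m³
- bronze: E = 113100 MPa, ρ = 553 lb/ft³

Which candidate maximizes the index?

Convert each candidate to consistent units, then evaluate M:
  PEEK: E = 4.110 GPa, ρ = 1310 kg/m³
  CFRP laminate: E = 87.43 GPa, ρ = 1562 kg/m³
  magnesium alloy: E = 42.54 GPa, ρ = 1829 kg/m³
  bronze: E = 113.1 GPa, ρ = 8858 kg/m³
  CFRP laminate: M = 5.99×10⁻³
  magnesium alloy: M = 3.57×10⁻³
  PEEK: M = 1.55×10⁻³
  bronze: M = 1.20×10⁻³
Highest index: CFRP laminate.

CFRP laminate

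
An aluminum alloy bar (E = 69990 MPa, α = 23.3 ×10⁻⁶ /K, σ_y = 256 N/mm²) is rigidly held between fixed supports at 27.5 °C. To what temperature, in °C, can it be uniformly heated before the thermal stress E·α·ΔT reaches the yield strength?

E = 69990 MPa = 69.99 GPa.
σ_y = 256 N/mm² = 256.0 MPa.
E·α·ΔT = 256.0 MPa ⇒ ΔT = 256.0 / (69.99×10³ × 23.3×10⁻⁶) = 157.0 K.
T = 27.5 + 157.0 = 184.5 °C.

184 °C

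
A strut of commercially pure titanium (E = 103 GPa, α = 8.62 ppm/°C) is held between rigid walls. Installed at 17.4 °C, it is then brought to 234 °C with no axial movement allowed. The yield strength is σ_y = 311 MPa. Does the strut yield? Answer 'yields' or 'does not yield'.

does not yield

ΔT = 216.6 K. Constrained thermal stress σ = E·α·ΔT = 103.0×10³ MPa × 8.62×10⁻⁶ × 216.6 = 192 MPa (compressive).
Compare to σ_y = 311 MPa: σ < σ_y, so it does not yield.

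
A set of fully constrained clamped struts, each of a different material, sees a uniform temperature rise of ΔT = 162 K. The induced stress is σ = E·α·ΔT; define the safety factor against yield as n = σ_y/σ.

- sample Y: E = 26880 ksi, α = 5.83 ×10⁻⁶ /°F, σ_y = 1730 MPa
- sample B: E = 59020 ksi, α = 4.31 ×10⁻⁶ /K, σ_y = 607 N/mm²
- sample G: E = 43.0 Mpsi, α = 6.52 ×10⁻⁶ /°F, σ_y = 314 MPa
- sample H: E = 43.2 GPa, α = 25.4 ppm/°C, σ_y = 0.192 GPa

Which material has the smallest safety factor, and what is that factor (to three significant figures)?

sample G, n = 0.557

Per material, after unit conversion:
  sample Y: E = 185.3, α = 10.5, σ_y = 1730 → σ = 315 MPa, n = 5.49
  sample B: E = 406.9, α = 4.31, σ_y = 607.0 → σ = 284 MPa, n = 2.14
  sample G: E = 296.5, α = 11.7, σ_y = 314.0 → σ = 564 MPa, n = 0.557
  sample H: E = 43.20, α = 25.4, σ_y = 192.0 → σ = 178 MPa, n = 1.08
Smallest n: sample G with n = 0.557.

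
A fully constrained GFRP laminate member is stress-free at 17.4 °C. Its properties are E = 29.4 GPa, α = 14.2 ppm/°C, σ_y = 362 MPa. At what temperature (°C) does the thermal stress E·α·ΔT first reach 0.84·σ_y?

E·α·ΔT = 304.1 MPa ⇒ ΔT = 304.1 / (29.40×10³ × 14.2×10⁻⁶) = 728.4 K.
T = 17.4 + 728.4 = 745.8 °C.

746 °C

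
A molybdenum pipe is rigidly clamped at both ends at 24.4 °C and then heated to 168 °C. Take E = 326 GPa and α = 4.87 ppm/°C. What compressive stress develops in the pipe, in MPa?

228 MPa

ΔT = 143.6 K. Constrained thermal stress σ = E·α·ΔT = 326.0×10³ MPa × 4.87×10⁻⁶ × 143.6 = 228 MPa (compressive).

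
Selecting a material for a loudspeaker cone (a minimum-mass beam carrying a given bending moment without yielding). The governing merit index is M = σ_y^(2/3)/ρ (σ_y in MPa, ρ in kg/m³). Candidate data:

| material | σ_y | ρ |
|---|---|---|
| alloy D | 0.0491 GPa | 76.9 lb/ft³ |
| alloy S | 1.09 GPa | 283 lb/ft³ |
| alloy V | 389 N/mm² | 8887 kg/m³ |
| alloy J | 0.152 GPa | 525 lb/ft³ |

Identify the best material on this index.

Putting every candidate on a common basis:
  alloy D: σ_y = 49.10 MPa, ρ = 1232 kg/m³
  alloy S: σ_y = 1090 MPa, ρ = 4533 kg/m³
  alloy V: σ_y = 389.0 MPa, ρ = 8887 kg/m³
  alloy J: σ_y = 152.0 MPa, ρ = 8410 kg/m³
  alloy S: M = 23.4×10⁻³
  alloy D: M = 10.9×10⁻³
  alloy V: M = 6.00×10⁻³
  alloy J: M = 3.39×10⁻³
The maximum is for alloy S.

alloy S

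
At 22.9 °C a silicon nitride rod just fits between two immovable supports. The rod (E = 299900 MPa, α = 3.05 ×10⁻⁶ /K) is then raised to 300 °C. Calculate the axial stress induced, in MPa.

E = 299900 MPa = 299.9 GPa.
ΔT = 277.1 K. Constrained thermal stress σ = E·α·ΔT = 299.9×10³ MPa × 3.05×10⁻⁶ × 277.1 = 253 MPa (compressive).

253 MPa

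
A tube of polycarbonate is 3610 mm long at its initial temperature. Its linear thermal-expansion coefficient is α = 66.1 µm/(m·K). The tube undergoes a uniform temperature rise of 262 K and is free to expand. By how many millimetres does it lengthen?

ΔL = α·L₀·ΔT = 66.1×10⁻⁶ × 3610 mm × 262.0 K = 62.5 mm.

62.5 mm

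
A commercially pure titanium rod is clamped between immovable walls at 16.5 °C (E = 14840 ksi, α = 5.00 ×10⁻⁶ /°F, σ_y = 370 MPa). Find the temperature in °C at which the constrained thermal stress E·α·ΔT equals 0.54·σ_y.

E = 14840 ksi = 102.3 GPa.
α = 5.00×10⁻⁶/°F × 9/5 = 9.00×10⁻⁶/K.
E·α·ΔT = 199.8 MPa ⇒ ΔT = 199.8 / (102.3×10³ × 9.00×10⁻⁶) = 217.0 K.
T = 16.5 + 217.0 = 233.5 °C.

233 °C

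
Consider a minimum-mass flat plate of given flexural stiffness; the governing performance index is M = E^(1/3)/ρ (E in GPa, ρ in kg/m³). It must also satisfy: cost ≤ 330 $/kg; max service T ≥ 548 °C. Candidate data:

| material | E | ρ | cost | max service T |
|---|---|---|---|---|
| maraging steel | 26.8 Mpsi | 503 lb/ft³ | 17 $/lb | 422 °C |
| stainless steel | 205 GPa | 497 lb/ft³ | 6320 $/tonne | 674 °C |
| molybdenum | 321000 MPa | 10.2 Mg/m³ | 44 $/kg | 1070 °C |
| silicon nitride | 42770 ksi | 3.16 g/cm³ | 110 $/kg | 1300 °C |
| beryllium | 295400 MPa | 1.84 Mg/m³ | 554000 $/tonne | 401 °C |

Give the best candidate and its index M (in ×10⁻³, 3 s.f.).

silicon nitride, M = 2.11×10⁻³

Screen on constraints: cost ≤ 330 $/kg; max service T ≥ 548 °C. Survivors: stainless steel, molybdenum, silicon nitride.
In SI units:
  stainless steel: E = 205.0 GPa, ρ = 7961 kg/m³
  molybdenum: E = 321.0 GPa, ρ = 10200 kg/m³
  silicon nitride: E = 294.9 GPa, ρ = 3160 kg/m³
  silicon nitride: M = 2.11×10⁻³
  stainless steel: M = 0.741×10⁻³
  molybdenum: M = 0.671×10⁻³
Silicon nitride has the largest M.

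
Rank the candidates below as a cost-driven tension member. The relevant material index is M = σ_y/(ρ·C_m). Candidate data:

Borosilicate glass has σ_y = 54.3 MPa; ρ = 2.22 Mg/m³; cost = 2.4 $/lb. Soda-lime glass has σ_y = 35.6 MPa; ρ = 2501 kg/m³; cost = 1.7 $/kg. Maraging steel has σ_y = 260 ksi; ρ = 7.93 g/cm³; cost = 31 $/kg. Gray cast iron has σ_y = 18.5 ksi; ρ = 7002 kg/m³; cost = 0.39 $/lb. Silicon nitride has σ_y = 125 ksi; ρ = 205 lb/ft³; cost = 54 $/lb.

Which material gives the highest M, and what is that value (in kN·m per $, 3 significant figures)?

After converting to SI:
  borosilicate glass: σ_y = 54.30 MPa, ρ = 2220 kg/m³, cost = 5.291 $/kg
  soda-lime glass: σ_y = 35.60 MPa, ρ = 2501 kg/m³, cost = 1.700 $/kg
  maraging steel: σ_y = 1793 MPa, ρ = 7930 kg/m³, cost = 31.00 $/kg
  gray cast iron: σ_y = 127.6 MPa, ρ = 7002 kg/m³, cost = 0.8598 $/kg
  silicon nitride: σ_y = 861.8 MPa, ρ = 3284 kg/m³, cost = 119.0 $/kg
  gray cast iron: M = 21.2 kN·m per $
  soda-lime glass: M = 8.37 kN·m per $
  maraging steel: M = 7.29 kN·m per $
  borosilicate glass: M = 4.62 kN·m per $
  silicon nitride: M = 2.20 kN·m per $
The maximum is for gray cast iron.

gray cast iron, M = 21.2 kN·m per $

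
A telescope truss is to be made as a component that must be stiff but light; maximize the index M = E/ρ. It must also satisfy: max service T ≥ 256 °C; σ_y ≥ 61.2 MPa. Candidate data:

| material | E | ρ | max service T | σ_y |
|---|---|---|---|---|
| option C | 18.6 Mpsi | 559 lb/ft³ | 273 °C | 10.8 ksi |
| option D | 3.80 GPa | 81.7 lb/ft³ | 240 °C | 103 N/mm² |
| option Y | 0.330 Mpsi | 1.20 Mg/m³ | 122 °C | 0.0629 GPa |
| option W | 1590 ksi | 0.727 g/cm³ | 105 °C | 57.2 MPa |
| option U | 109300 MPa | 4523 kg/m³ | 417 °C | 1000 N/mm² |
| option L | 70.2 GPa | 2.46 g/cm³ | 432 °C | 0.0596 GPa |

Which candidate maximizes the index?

option U

Screen on constraints: max service T ≥ 256 °C; σ_y ≥ 61.2 MPa. Survivors: option C, option U.
Putting every candidate on a common basis:
  option C: E = 128.2 GPa, ρ = 8954 kg/m³
  option U: E = 109.3 GPa, ρ = 4523 kg/m³
  option U: M = 24.2 MN·m/kg
  option C: M = 14.3 MN·m/kg
Option U ranks first.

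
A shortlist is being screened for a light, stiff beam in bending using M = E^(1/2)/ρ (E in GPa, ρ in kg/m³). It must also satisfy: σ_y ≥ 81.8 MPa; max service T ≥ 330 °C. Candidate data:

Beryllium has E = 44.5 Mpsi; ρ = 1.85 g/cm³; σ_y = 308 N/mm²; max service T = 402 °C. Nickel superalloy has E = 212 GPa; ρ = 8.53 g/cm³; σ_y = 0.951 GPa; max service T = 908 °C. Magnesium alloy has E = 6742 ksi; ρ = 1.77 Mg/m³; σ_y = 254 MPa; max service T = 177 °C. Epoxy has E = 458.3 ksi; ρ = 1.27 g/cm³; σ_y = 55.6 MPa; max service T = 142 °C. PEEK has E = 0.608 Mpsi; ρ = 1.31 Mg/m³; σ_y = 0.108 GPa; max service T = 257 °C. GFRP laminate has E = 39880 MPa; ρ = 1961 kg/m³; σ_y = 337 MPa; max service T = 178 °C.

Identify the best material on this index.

Screen on constraints: σ_y ≥ 81.8 MPa; max service T ≥ 330 °C. Survivors: beryllium, nickel superalloy.
Convert each candidate to consistent units, then evaluate M:
  beryllium: E = 306.8 GPa, ρ = 1850 kg/m³
  nickel superalloy: E = 212.0 GPa, ρ = 8530 kg/m³
  beryllium: M = 9.47×10⁻³
  nickel superalloy: M = 1.71×10⁻³
Beryllium ranks first.

beryllium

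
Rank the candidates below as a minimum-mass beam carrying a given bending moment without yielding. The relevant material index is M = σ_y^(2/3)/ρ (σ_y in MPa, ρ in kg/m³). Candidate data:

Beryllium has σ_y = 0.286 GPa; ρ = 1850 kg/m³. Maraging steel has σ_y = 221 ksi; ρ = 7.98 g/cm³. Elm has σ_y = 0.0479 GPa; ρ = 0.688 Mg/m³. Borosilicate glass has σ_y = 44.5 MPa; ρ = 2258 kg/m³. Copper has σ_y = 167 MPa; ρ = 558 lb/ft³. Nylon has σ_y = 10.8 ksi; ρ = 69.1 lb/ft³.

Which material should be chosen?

In SI units:
  beryllium: σ_y = 286.0 MPa, ρ = 1850 kg/m³
  maraging steel: σ_y = 1524 MPa, ρ = 7980 kg/m³
  elm: σ_y = 47.90 MPa, ρ = 688.0 kg/m³
  borosilicate glass: σ_y = 44.50 MPa, ρ = 2258 kg/m³
  copper: σ_y = 167.0 MPa, ρ = 8938 kg/m³
  nylon: σ_y = 74.46 MPa, ρ = 1107 kg/m³
  beryllium: M = 23.5×10⁻³
  elm: M = 19.2×10⁻³
  maraging steel: M = 16.6×10⁻³
  nylon: M = 16.0×10⁻³
  borosilicate glass: M = 5.56×10⁻³
  copper: M = 3.39×10⁻³
The maximum is for beryllium.

beryllium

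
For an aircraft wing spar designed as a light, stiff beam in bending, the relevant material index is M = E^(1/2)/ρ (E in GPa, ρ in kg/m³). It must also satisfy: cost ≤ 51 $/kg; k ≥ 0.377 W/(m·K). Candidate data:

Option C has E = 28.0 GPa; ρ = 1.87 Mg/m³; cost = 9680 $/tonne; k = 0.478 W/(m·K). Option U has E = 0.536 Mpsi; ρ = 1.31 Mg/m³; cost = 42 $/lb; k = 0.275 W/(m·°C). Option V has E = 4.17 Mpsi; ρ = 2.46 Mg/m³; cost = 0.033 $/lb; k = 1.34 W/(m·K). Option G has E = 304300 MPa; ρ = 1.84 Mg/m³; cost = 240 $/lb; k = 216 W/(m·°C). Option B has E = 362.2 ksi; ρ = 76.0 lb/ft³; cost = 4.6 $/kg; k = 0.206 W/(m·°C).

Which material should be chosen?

option C

Screen on constraints: cost ≤ 51 $/kg; k ≥ 0.377 W/(m·K). Survivors: option C, option V.
Putting every candidate on a common basis:
  option C: E = 28.00 GPa, ρ = 1870 kg/m³
  option V: E = 28.75 GPa, ρ = 2460 kg/m³
  option C: M = 2.83×10⁻³
  option V: M = 2.18×10⁻³
The maximum is for option C.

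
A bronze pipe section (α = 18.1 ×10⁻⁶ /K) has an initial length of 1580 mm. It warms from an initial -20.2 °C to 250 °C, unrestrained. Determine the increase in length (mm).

7.73 mm

ΔT = 250 − (-20.2) = 270.2 K.
ΔL = α·L₀·ΔT = 18.1×10⁻⁶ × 1580 mm × 270.2 K = 7.73 mm.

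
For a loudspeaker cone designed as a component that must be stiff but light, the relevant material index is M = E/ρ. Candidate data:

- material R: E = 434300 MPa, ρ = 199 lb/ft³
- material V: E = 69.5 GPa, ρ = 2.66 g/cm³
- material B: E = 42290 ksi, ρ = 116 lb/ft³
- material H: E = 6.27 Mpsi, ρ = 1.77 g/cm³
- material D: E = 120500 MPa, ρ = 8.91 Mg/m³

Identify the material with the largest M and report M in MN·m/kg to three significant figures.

Normalizing units and computing the index:
  material R: E = 434.3 GPa, ρ = 3188 kg/m³
  material V: E = 69.50 GPa, ρ = 2660 kg/m³
  material B: E = 291.6 GPa, ρ = 1858 kg/m³
  material H: E = 43.23 GPa, ρ = 1770 kg/m³
  material D: E = 120.5 GPa, ρ = 8910 kg/m³
  material B: M = 157 MN·m/kg
  material R: M = 136 MN·m/kg
  material V: M = 26.1 MN·m/kg
  material H: M = 24.4 MN·m/kg
  material D: M = 13.5 MN·m/kg
Material B has the largest M.

material B, M = 157 MN·m/kg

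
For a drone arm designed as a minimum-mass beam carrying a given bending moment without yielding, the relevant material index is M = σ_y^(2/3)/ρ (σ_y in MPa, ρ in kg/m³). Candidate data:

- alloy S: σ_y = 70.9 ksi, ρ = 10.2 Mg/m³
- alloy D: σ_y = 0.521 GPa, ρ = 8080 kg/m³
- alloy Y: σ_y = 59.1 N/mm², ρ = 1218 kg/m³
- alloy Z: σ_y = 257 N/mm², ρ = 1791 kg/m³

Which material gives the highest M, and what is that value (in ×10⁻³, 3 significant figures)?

alloy Z, M = 22.6×10⁻³

After converting to SI:
  alloy S: σ_y = 488.8 MPa, ρ = 10200 kg/m³
  alloy D: σ_y = 521.0 MPa, ρ = 8080 kg/m³
  alloy Y: σ_y = 59.10 MPa, ρ = 1218 kg/m³
  alloy Z: σ_y = 257.0 MPa, ρ = 1791 kg/m³
  alloy Z: M = 22.6×10⁻³
  alloy Y: M = 12.5×10⁻³
  alloy D: M = 8.01×10⁻³
  alloy S: M = 6.08×10⁻³
Highest index: alloy Z.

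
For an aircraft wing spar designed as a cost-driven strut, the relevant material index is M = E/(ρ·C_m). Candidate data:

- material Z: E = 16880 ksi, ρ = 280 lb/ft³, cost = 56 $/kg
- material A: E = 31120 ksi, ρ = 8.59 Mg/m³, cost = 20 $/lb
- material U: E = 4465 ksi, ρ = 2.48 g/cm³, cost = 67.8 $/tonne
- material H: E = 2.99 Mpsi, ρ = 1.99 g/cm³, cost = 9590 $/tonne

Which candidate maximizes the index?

Convert each candidate to consistent units, then evaluate M:
  material Z: E = 116.4 GPa, ρ = 4485 kg/m³, cost = 56.00 $/kg
  material A: E = 214.6 GPa, ρ = 8590 kg/m³, cost = 44.09 $/kg
  material U: E = 30.79 GPa, ρ = 2480 kg/m³, cost = 0.06780 $/kg
  material H: E = 20.62 GPa, ρ = 1990 kg/m³, cost = 9.590 $/kg
  material U: M = 183 MN·m per $
  material H: M = 1.08 MN·m per $
  material A: M = 0.567 MN·m per $
  material Z: M = 0.463 MN·m per $
The maximum is for material U.

material U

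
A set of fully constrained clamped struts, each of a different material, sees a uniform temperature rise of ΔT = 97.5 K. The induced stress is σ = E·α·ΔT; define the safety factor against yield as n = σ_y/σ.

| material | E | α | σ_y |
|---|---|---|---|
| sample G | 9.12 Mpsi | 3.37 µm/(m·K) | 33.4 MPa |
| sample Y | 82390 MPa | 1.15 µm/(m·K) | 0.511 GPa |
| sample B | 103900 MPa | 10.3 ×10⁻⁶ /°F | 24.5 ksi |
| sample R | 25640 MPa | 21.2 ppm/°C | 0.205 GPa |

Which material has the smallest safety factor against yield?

Converting E to GPa, α to ×10⁻⁶/K, σ_y to MPa, then σ and n for each:
  sample G: E = 62.88, α = 3.37, σ_y = 33.40 → σ = 20.7 MPa, n = 1.62
  sample Y: E = 82.39, α = 1.15, σ_y = 511.0 → σ = 9.24 MPa, n = 55.3
  sample B: E = 103.9, α = 18.5, σ_y = 168.9 → σ = 188 MPa, n = 0.899
  sample R: E = 25.64, α = 21.2, σ_y = 205.0 → σ = 53.0 MPa, n = 3.87
Smallest n: sample B with n = 0.899.

sample B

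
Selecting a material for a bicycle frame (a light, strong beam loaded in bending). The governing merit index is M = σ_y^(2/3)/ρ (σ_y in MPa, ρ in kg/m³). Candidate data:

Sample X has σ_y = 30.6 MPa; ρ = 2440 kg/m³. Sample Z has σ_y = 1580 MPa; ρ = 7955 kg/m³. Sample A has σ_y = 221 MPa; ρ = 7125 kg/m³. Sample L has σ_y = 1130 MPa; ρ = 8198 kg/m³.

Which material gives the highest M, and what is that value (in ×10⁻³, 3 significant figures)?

sample Z, M = 17.1×10⁻³

Per-candidate index values:
  sample Z: M = 17.1×10⁻³
  sample L: M = 13.2×10⁻³
  sample A: M = 5.13×10⁻³
  sample X: M = 4.01×10⁻³
Sample Z has the largest M.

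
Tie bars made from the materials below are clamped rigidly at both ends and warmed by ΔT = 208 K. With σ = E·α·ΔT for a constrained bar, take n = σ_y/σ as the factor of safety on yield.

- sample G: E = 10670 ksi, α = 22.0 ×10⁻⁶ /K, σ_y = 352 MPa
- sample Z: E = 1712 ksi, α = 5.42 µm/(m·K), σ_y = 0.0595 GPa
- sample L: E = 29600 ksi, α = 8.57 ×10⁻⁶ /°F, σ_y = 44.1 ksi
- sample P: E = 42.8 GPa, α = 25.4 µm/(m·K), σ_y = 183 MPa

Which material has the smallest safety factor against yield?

With everything in SI (GPa, ×10⁻⁶/K, MPa):
  sample G: E = 73.57, α = 22.0, σ_y = 352.0 → σ = 337 MPa, n = 1.05
  sample Z: E = 11.80, α = 5.42, σ_y = 59.50 → σ = 13.3 MPa, n = 4.47
  sample L: E = 204.1, α = 15.4, σ_y = 304.1 → σ = 655 MPa, n = 0.464
  sample P: E = 42.80, α = 25.4, σ_y = 183.0 → σ = 226 MPa, n = 0.809
Sample L has the lowest safety factor, n = 0.464.

sample L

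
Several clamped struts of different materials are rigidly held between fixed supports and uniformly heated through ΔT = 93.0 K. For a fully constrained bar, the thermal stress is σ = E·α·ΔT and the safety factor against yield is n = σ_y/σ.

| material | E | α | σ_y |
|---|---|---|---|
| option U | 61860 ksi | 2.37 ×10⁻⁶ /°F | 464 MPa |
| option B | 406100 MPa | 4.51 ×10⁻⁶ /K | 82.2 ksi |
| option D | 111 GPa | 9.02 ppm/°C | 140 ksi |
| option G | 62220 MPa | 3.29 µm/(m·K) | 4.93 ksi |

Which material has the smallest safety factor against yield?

In consistent units (E in GPa, α in ×10⁻⁶/K, σ_y in MPa):
  option U: E = 426.5, α = 4.27, σ_y = 464.0 → σ = 169 MPa, n = 2.74
  option B: E = 406.1, α = 4.51, σ_y = 566.7 → σ = 170 MPa, n = 3.33
  option D: E = 111.0, α = 9.02, σ_y = 965.3 → σ = 93.1 MPa, n = 10.4
  option G: E = 62.22, α = 3.29, σ_y = 33.99 → σ = 19.0 MPa, n = 1.79
Smallest n: option G with n = 1.79.

option G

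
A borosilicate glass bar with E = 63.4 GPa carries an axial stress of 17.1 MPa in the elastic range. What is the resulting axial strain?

2.70×10⁻⁴

ε = σ/E = 17.1 / 63400 = 2.70×10⁻⁴.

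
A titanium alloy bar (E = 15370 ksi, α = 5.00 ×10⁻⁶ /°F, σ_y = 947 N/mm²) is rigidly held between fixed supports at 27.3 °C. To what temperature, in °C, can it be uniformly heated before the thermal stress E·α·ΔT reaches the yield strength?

E = 15370 ksi = 106.0 GPa.
α = 5.00×10⁻⁶/°F × 9/5 = 9.00×10⁻⁶/K.
σ_y = 947 N/mm² = 947.0 MPa.
E·α·ΔT = 947.0 MPa ⇒ ΔT = 947.0 / (106.0×10³ × 9.00×10⁻⁶) = 992.9 K.
T = 27.3 + 992.9 = 1020 °C.

1020 °C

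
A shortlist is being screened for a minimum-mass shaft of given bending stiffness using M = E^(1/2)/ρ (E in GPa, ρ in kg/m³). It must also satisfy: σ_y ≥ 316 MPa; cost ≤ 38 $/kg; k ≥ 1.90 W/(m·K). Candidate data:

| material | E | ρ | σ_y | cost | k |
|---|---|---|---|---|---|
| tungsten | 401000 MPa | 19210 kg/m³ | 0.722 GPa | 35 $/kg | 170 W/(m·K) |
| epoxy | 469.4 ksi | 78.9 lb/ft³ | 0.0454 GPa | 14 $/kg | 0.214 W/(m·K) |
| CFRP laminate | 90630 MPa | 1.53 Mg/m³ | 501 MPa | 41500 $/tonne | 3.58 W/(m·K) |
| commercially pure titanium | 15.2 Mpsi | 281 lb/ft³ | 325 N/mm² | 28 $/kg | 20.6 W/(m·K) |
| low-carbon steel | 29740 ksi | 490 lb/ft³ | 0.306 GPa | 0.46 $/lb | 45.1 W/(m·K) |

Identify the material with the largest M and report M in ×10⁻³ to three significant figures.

Screen on constraints: σ_y ≥ 316 MPa; cost ≤ 38 $/kg; k ≥ 1.90 W/(m·K). Survivors: tungsten, commercially pure titanium.
After converting to SI:
  tungsten: E = 401.0 GPa, ρ = 19210 kg/m³
  commercially pure titanium: E = 104.8 GPa, ρ = 4501 kg/m³
  commercially pure titanium: M = 2.27×10⁻³
  tungsten: M = 1.04×10⁻³
Highest index: commercially pure titanium.

commercially pure titanium, M = 2.27×10⁻³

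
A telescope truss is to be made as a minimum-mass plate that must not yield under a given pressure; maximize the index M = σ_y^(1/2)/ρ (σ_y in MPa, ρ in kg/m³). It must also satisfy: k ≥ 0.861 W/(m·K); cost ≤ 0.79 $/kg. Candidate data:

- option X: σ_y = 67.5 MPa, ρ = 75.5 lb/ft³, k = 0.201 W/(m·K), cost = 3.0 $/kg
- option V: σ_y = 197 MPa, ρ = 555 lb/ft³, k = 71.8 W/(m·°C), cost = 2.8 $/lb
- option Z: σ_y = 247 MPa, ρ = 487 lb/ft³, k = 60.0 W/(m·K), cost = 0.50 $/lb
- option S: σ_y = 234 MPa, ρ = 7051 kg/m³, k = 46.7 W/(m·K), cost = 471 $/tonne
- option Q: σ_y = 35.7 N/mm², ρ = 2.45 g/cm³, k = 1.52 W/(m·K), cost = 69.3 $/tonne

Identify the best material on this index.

Screen on constraints: k ≥ 0.861 W/(m·K); cost ≤ 0.79 $/kg. Survivors: option S, option Q.
After converting to SI:
  option S: σ_y = 234.0 MPa, ρ = 7051 kg/m³
  option Q: σ_y = 35.70 MPa, ρ = 2450 kg/m³
  option Q: M = 2.44×10⁻³
  option S: M = 2.17×10⁻³
Highest index: option Q.

option Q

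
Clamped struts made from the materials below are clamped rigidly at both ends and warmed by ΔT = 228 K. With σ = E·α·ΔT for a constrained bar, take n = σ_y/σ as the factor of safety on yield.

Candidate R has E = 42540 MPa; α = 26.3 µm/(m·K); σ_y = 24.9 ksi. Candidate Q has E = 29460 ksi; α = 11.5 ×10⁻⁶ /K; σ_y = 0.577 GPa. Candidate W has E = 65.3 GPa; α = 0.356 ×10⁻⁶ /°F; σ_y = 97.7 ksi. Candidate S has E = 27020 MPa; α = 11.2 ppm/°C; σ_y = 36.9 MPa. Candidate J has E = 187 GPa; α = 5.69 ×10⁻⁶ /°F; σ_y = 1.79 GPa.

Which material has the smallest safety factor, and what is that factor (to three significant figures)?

candidate S, n = 0.535

In consistent units (E in GPa, α in ×10⁻⁶/K, σ_y in MPa):
  candidate R: E = 42.54, α = 26.3, σ_y = 171.7 → σ = 255 MPa, n = 0.673
  candidate Q: E = 203.1, α = 11.5, σ_y = 577.0 → σ = 533 MPa, n = 1.08
  candidate W: E = 65.30, α = 0.641, σ_y = 673.6 → σ = 9.54 MPa, n = 70.6
  candidate S: E = 27.02, α = 11.2, σ_y = 36.90 → σ = 69.0 MPa, n = 0.535
  candidate J: E = 187.0, α = 10.2, σ_y = 1790 → σ = 437 MPa, n = 4.10
The minimum is candidate S at n = 0.535.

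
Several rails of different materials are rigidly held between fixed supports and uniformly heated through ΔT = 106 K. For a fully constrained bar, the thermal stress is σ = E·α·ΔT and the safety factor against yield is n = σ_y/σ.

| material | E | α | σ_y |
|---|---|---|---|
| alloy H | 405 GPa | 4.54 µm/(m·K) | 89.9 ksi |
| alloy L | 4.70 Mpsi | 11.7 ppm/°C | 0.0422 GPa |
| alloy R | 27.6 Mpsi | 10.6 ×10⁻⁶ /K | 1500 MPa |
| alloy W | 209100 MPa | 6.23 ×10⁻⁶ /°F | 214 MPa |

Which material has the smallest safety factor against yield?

alloy W

Converting E to GPa, α to ×10⁻⁶/K, σ_y to MPa, then σ and n for each:
  alloy H: E = 405.0, α = 4.54, σ_y = 619.8 → σ = 195 MPa, n = 3.18
  alloy L: E = 32.41, α = 11.7, σ_y = 42.20 → σ = 40.2 MPa, n = 1.05
  alloy R: E = 190.3, α = 10.6, σ_y = 1500 → σ = 214 MPa, n = 7.02
  alloy W: E = 209.1, α = 11.2, σ_y = 214.0 → σ = 249 MPa, n = 0.861
Smallest n: alloy W with n = 0.861.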